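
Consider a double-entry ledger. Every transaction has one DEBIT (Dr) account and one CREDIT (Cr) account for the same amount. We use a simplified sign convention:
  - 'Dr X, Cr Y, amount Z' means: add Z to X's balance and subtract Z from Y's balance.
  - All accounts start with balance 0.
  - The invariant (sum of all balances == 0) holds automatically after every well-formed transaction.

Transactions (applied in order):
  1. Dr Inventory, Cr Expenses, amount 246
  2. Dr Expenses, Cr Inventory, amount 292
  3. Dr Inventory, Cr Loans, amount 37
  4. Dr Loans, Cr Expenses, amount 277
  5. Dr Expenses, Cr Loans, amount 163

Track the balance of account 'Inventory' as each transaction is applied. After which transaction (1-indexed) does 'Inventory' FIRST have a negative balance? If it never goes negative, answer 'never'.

After txn 1: Inventory=246
After txn 2: Inventory=-46

Answer: 2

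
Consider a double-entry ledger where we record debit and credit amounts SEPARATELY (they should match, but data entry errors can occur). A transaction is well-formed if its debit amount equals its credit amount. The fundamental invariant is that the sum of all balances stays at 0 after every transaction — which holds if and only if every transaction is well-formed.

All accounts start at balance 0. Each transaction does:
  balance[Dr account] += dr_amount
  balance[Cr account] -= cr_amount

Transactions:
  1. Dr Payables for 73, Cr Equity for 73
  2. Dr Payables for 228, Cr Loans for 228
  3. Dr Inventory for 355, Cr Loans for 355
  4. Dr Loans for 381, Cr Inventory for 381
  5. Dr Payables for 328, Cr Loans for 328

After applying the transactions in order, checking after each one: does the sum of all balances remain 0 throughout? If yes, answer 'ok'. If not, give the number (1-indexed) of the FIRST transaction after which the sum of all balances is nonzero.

After txn 1: dr=73 cr=73 sum_balances=0
After txn 2: dr=228 cr=228 sum_balances=0
After txn 3: dr=355 cr=355 sum_balances=0
After txn 4: dr=381 cr=381 sum_balances=0
After txn 5: dr=328 cr=328 sum_balances=0

Answer: ok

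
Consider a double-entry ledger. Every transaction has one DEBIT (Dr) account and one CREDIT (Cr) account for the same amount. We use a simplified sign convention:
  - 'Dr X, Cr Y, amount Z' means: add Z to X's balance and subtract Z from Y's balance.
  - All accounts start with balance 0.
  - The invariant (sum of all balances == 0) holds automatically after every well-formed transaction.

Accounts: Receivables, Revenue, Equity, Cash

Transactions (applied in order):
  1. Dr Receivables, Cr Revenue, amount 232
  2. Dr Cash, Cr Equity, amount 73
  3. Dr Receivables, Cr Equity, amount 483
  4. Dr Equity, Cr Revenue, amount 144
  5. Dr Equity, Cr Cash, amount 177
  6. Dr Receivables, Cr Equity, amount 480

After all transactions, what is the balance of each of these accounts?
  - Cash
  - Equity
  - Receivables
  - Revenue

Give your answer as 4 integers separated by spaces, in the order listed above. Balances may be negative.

Answer: -104 -715 1195 -376

Derivation:
After txn 1 (Dr Receivables, Cr Revenue, amount 232): Receivables=232 Revenue=-232
After txn 2 (Dr Cash, Cr Equity, amount 73): Cash=73 Equity=-73 Receivables=232 Revenue=-232
After txn 3 (Dr Receivables, Cr Equity, amount 483): Cash=73 Equity=-556 Receivables=715 Revenue=-232
After txn 4 (Dr Equity, Cr Revenue, amount 144): Cash=73 Equity=-412 Receivables=715 Revenue=-376
After txn 5 (Dr Equity, Cr Cash, amount 177): Cash=-104 Equity=-235 Receivables=715 Revenue=-376
After txn 6 (Dr Receivables, Cr Equity, amount 480): Cash=-104 Equity=-715 Receivables=1195 Revenue=-376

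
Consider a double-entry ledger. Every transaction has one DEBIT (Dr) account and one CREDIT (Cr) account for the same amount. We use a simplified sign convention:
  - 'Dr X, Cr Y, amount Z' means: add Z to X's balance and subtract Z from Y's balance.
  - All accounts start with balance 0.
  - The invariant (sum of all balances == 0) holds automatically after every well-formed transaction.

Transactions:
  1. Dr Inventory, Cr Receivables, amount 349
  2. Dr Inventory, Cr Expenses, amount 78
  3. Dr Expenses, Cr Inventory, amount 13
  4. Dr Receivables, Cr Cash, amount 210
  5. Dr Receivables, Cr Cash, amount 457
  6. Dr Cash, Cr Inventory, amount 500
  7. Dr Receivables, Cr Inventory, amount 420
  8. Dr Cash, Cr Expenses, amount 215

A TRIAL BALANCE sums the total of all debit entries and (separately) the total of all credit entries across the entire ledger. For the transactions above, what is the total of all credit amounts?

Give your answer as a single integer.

Txn 1: credit+=349
Txn 2: credit+=78
Txn 3: credit+=13
Txn 4: credit+=210
Txn 5: credit+=457
Txn 6: credit+=500
Txn 7: credit+=420
Txn 8: credit+=215
Total credits = 2242

Answer: 2242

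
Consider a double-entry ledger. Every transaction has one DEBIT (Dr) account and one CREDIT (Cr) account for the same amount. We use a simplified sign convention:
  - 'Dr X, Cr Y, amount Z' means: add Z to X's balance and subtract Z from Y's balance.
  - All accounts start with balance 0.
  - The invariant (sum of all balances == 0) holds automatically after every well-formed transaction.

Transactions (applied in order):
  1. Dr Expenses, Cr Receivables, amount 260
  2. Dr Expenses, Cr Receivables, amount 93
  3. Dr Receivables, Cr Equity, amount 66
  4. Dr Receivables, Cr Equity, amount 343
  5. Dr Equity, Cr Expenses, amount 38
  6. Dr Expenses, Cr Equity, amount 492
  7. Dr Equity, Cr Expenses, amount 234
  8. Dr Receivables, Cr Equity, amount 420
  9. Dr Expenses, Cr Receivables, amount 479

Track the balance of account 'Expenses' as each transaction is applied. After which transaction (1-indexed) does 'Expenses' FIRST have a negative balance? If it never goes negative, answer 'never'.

After txn 1: Expenses=260
After txn 2: Expenses=353
After txn 3: Expenses=353
After txn 4: Expenses=353
After txn 5: Expenses=315
After txn 6: Expenses=807
After txn 7: Expenses=573
After txn 8: Expenses=573
After txn 9: Expenses=1052

Answer: never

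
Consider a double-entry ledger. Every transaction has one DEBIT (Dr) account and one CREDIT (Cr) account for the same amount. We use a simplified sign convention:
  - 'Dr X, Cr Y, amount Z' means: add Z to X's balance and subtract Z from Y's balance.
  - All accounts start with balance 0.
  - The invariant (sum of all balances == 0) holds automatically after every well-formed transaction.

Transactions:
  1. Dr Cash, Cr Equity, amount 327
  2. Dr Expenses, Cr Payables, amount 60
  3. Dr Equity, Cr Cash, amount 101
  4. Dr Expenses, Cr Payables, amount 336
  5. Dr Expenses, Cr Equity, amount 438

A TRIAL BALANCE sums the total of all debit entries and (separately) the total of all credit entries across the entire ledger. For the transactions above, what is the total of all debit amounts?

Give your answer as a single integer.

Answer: 1262

Derivation:
Txn 1: debit+=327
Txn 2: debit+=60
Txn 3: debit+=101
Txn 4: debit+=336
Txn 5: debit+=438
Total debits = 1262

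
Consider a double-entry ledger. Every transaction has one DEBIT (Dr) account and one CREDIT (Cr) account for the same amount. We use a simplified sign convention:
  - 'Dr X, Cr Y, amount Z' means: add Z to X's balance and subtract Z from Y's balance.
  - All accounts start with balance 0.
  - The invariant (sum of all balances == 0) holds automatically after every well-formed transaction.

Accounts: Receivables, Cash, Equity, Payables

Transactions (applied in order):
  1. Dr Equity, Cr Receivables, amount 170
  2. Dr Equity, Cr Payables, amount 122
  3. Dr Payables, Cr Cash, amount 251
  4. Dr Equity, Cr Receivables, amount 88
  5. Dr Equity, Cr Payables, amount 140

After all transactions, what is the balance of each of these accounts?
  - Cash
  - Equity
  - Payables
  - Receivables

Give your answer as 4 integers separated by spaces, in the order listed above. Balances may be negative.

After txn 1 (Dr Equity, Cr Receivables, amount 170): Equity=170 Receivables=-170
After txn 2 (Dr Equity, Cr Payables, amount 122): Equity=292 Payables=-122 Receivables=-170
After txn 3 (Dr Payables, Cr Cash, amount 251): Cash=-251 Equity=292 Payables=129 Receivables=-170
After txn 4 (Dr Equity, Cr Receivables, amount 88): Cash=-251 Equity=380 Payables=129 Receivables=-258
After txn 5 (Dr Equity, Cr Payables, amount 140): Cash=-251 Equity=520 Payables=-11 Receivables=-258

Answer: -251 520 -11 -258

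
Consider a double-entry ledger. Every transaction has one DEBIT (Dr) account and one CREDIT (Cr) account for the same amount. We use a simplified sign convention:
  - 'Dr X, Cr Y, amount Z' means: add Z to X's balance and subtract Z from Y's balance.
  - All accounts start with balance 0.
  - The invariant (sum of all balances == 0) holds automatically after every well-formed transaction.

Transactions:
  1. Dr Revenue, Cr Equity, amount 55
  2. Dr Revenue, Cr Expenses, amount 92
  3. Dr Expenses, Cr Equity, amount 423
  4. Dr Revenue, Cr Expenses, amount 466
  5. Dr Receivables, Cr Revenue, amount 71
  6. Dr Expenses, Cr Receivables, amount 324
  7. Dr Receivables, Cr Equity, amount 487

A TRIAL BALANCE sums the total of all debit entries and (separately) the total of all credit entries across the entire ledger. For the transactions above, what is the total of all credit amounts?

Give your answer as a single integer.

Answer: 1918

Derivation:
Txn 1: credit+=55
Txn 2: credit+=92
Txn 3: credit+=423
Txn 4: credit+=466
Txn 5: credit+=71
Txn 6: credit+=324
Txn 7: credit+=487
Total credits = 1918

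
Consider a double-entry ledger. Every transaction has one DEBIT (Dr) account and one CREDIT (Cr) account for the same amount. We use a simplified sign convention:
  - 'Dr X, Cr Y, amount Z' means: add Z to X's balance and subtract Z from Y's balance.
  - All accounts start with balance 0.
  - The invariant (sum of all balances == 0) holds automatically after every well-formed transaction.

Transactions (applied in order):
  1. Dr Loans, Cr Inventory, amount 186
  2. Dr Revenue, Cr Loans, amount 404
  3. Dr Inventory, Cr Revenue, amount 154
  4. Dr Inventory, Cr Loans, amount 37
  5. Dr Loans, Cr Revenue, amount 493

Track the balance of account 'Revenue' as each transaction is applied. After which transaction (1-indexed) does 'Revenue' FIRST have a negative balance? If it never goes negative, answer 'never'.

After txn 1: Revenue=0
After txn 2: Revenue=404
After txn 3: Revenue=250
After txn 4: Revenue=250
After txn 5: Revenue=-243

Answer: 5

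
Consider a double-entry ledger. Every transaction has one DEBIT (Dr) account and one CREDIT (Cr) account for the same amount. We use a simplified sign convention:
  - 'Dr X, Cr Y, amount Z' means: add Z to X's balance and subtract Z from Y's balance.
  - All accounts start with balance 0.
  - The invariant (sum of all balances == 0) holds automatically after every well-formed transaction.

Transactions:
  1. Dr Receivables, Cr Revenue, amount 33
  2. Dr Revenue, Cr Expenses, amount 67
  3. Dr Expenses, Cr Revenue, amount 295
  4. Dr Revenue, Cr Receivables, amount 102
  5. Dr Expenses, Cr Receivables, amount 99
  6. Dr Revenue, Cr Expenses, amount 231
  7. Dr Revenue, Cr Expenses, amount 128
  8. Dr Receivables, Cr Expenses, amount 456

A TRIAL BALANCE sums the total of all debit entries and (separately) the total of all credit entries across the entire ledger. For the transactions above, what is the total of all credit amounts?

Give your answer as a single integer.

Answer: 1411

Derivation:
Txn 1: credit+=33
Txn 2: credit+=67
Txn 3: credit+=295
Txn 4: credit+=102
Txn 5: credit+=99
Txn 6: credit+=231
Txn 7: credit+=128
Txn 8: credit+=456
Total credits = 1411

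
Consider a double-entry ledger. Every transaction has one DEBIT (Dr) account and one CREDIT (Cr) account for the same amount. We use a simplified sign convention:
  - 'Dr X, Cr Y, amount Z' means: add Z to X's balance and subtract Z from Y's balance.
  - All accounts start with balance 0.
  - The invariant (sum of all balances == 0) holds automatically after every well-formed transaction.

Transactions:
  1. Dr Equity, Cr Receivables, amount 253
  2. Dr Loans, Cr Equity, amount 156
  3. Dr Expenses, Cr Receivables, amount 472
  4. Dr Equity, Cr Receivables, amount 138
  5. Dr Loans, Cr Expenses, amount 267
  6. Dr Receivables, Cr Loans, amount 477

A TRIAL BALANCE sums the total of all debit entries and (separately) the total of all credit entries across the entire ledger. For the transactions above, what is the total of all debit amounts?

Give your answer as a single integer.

Answer: 1763

Derivation:
Txn 1: debit+=253
Txn 2: debit+=156
Txn 3: debit+=472
Txn 4: debit+=138
Txn 5: debit+=267
Txn 6: debit+=477
Total debits = 1763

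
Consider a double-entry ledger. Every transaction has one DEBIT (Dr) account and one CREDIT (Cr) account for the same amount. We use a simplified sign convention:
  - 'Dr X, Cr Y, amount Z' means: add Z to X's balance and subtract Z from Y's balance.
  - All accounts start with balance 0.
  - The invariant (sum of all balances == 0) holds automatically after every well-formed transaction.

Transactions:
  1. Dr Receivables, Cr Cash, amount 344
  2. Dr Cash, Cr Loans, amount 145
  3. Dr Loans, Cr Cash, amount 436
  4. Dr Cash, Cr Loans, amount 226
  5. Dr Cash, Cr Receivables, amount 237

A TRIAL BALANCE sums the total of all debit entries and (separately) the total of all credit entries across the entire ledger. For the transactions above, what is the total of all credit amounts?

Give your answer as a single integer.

Answer: 1388

Derivation:
Txn 1: credit+=344
Txn 2: credit+=145
Txn 3: credit+=436
Txn 4: credit+=226
Txn 5: credit+=237
Total credits = 1388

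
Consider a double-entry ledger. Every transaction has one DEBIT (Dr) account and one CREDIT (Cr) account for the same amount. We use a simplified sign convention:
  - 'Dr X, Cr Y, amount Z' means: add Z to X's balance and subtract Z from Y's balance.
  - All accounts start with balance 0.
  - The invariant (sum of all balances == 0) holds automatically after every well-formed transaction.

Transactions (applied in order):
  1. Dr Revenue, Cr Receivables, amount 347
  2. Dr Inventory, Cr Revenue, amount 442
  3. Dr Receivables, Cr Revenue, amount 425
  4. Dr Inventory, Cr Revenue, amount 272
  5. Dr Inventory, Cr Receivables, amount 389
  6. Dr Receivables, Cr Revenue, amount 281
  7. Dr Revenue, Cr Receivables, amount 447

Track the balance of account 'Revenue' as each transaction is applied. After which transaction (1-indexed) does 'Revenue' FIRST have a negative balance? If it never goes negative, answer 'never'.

After txn 1: Revenue=347
After txn 2: Revenue=-95

Answer: 2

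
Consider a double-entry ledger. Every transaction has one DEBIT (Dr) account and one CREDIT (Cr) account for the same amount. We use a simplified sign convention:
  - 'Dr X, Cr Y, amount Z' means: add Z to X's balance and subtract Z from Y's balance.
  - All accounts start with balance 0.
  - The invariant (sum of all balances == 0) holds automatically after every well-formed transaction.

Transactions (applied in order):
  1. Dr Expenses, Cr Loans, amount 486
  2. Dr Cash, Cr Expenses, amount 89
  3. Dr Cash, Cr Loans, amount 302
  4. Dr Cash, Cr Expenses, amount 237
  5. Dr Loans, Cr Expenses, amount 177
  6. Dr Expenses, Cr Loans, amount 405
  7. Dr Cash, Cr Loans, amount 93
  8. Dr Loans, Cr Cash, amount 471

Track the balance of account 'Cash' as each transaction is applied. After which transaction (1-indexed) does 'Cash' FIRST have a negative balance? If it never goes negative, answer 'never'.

After txn 1: Cash=0
After txn 2: Cash=89
After txn 3: Cash=391
After txn 4: Cash=628
After txn 5: Cash=628
After txn 6: Cash=628
After txn 7: Cash=721
After txn 8: Cash=250

Answer: never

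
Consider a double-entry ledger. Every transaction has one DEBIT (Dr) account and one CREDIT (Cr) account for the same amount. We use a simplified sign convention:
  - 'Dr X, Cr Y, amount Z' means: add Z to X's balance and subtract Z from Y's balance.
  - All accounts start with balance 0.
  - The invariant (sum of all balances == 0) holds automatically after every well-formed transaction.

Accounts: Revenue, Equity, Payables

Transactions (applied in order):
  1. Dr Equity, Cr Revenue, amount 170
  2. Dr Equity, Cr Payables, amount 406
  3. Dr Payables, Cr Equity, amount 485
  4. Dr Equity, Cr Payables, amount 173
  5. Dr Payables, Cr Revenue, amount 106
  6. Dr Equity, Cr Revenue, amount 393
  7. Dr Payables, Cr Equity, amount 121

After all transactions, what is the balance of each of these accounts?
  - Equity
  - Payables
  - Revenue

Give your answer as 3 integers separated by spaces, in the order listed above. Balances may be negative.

After txn 1 (Dr Equity, Cr Revenue, amount 170): Equity=170 Revenue=-170
After txn 2 (Dr Equity, Cr Payables, amount 406): Equity=576 Payables=-406 Revenue=-170
After txn 3 (Dr Payables, Cr Equity, amount 485): Equity=91 Payables=79 Revenue=-170
After txn 4 (Dr Equity, Cr Payables, amount 173): Equity=264 Payables=-94 Revenue=-170
After txn 5 (Dr Payables, Cr Revenue, amount 106): Equity=264 Payables=12 Revenue=-276
After txn 6 (Dr Equity, Cr Revenue, amount 393): Equity=657 Payables=12 Revenue=-669
After txn 7 (Dr Payables, Cr Equity, amount 121): Equity=536 Payables=133 Revenue=-669

Answer: 536 133 -669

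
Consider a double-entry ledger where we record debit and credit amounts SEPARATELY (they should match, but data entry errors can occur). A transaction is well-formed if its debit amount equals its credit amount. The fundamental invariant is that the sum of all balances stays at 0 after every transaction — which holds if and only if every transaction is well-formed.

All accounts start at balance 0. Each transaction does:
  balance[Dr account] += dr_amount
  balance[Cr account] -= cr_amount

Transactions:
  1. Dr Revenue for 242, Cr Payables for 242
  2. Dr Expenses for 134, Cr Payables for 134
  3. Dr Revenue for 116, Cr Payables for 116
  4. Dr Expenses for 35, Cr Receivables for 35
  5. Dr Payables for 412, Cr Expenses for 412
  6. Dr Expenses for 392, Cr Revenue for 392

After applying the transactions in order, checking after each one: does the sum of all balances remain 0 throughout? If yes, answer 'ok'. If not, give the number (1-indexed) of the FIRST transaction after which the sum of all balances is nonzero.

Answer: ok

Derivation:
After txn 1: dr=242 cr=242 sum_balances=0
After txn 2: dr=134 cr=134 sum_balances=0
After txn 3: dr=116 cr=116 sum_balances=0
After txn 4: dr=35 cr=35 sum_balances=0
After txn 5: dr=412 cr=412 sum_balances=0
After txn 6: dr=392 cr=392 sum_balances=0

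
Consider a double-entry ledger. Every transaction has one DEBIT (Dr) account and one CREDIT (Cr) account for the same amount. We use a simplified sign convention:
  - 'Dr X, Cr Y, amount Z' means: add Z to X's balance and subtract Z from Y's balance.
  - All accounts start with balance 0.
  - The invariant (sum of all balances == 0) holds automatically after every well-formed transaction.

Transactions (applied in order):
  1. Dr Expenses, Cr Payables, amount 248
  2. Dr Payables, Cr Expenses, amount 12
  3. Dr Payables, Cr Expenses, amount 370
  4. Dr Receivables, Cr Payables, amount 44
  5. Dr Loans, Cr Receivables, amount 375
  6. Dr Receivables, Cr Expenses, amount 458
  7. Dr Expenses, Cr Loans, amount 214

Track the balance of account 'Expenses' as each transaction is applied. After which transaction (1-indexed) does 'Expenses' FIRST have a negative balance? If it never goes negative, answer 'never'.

After txn 1: Expenses=248
After txn 2: Expenses=236
After txn 3: Expenses=-134

Answer: 3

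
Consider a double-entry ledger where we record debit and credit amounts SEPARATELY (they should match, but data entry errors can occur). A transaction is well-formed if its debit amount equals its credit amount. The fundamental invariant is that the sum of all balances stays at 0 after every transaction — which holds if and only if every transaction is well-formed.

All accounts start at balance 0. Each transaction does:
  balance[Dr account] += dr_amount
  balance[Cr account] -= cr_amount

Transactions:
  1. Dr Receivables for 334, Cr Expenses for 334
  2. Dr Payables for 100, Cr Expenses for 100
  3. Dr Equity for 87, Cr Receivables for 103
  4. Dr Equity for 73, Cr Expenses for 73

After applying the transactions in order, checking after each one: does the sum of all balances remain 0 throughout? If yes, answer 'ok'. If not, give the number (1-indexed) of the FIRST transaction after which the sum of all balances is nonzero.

Answer: 3

Derivation:
After txn 1: dr=334 cr=334 sum_balances=0
After txn 2: dr=100 cr=100 sum_balances=0
After txn 3: dr=87 cr=103 sum_balances=-16
After txn 4: dr=73 cr=73 sum_balances=-16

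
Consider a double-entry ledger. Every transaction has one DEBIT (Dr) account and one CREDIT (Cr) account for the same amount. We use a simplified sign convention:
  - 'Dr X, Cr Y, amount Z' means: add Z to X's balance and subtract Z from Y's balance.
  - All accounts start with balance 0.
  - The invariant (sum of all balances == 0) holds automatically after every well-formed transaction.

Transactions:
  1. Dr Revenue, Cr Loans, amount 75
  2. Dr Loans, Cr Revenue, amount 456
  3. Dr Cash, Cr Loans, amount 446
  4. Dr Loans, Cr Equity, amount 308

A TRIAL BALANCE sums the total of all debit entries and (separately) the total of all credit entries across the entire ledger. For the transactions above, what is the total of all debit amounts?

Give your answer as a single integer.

Answer: 1285

Derivation:
Txn 1: debit+=75
Txn 2: debit+=456
Txn 3: debit+=446
Txn 4: debit+=308
Total debits = 1285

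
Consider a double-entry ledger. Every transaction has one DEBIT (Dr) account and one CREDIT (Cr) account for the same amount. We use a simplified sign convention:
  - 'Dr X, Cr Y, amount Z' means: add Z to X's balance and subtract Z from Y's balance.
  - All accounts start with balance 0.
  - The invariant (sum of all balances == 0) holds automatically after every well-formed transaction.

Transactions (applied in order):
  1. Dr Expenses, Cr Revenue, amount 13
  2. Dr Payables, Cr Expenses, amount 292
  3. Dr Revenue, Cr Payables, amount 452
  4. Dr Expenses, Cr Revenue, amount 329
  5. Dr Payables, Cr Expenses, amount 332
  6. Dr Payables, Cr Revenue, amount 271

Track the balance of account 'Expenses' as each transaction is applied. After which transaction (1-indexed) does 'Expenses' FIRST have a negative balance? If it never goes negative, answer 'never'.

After txn 1: Expenses=13
After txn 2: Expenses=-279

Answer: 2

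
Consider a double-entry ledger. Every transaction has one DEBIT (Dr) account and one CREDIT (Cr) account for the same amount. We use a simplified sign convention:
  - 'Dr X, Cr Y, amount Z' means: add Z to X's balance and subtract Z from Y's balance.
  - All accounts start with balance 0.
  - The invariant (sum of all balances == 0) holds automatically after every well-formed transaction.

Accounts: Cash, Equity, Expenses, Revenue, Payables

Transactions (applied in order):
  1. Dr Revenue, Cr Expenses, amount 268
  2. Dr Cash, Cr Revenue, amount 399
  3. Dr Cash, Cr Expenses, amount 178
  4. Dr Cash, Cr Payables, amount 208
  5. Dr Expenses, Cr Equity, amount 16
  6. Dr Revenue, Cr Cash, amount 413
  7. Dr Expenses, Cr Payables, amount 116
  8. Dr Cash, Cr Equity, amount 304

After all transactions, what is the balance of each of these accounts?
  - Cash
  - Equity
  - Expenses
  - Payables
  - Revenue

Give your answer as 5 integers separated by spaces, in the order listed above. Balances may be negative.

Answer: 676 -320 -314 -324 282

Derivation:
After txn 1 (Dr Revenue, Cr Expenses, amount 268): Expenses=-268 Revenue=268
After txn 2 (Dr Cash, Cr Revenue, amount 399): Cash=399 Expenses=-268 Revenue=-131
After txn 3 (Dr Cash, Cr Expenses, amount 178): Cash=577 Expenses=-446 Revenue=-131
After txn 4 (Dr Cash, Cr Payables, amount 208): Cash=785 Expenses=-446 Payables=-208 Revenue=-131
After txn 5 (Dr Expenses, Cr Equity, amount 16): Cash=785 Equity=-16 Expenses=-430 Payables=-208 Revenue=-131
After txn 6 (Dr Revenue, Cr Cash, amount 413): Cash=372 Equity=-16 Expenses=-430 Payables=-208 Revenue=282
After txn 7 (Dr Expenses, Cr Payables, amount 116): Cash=372 Equity=-16 Expenses=-314 Payables=-324 Revenue=282
After txn 8 (Dr Cash, Cr Equity, amount 304): Cash=676 Equity=-320 Expenses=-314 Payables=-324 Revenue=282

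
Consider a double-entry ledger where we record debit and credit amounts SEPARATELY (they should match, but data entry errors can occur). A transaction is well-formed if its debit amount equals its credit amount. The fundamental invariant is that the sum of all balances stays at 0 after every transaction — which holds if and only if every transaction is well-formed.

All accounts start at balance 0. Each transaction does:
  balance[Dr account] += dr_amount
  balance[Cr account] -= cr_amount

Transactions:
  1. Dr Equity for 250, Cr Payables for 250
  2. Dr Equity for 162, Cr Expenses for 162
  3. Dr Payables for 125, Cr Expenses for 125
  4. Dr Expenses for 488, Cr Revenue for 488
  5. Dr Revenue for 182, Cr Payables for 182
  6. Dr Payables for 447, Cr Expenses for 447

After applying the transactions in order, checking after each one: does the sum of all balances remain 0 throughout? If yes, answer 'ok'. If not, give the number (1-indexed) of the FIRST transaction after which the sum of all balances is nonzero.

Answer: ok

Derivation:
After txn 1: dr=250 cr=250 sum_balances=0
After txn 2: dr=162 cr=162 sum_balances=0
After txn 3: dr=125 cr=125 sum_balances=0
After txn 4: dr=488 cr=488 sum_balances=0
After txn 5: dr=182 cr=182 sum_balances=0
After txn 6: dr=447 cr=447 sum_balances=0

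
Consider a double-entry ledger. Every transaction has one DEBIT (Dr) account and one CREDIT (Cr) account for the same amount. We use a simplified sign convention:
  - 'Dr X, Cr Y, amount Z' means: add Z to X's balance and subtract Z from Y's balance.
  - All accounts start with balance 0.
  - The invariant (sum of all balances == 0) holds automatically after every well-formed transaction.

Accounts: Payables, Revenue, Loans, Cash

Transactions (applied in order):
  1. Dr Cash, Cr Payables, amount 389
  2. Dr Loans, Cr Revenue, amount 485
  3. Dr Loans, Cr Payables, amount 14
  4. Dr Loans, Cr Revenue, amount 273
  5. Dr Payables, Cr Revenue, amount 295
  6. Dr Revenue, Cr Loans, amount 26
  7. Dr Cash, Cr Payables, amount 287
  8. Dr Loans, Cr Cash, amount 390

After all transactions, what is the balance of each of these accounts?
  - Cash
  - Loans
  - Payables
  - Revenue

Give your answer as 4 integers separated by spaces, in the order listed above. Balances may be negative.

After txn 1 (Dr Cash, Cr Payables, amount 389): Cash=389 Payables=-389
After txn 2 (Dr Loans, Cr Revenue, amount 485): Cash=389 Loans=485 Payables=-389 Revenue=-485
After txn 3 (Dr Loans, Cr Payables, amount 14): Cash=389 Loans=499 Payables=-403 Revenue=-485
After txn 4 (Dr Loans, Cr Revenue, amount 273): Cash=389 Loans=772 Payables=-403 Revenue=-758
After txn 5 (Dr Payables, Cr Revenue, amount 295): Cash=389 Loans=772 Payables=-108 Revenue=-1053
After txn 6 (Dr Revenue, Cr Loans, amount 26): Cash=389 Loans=746 Payables=-108 Revenue=-1027
After txn 7 (Dr Cash, Cr Payables, amount 287): Cash=676 Loans=746 Payables=-395 Revenue=-1027
After txn 8 (Dr Loans, Cr Cash, amount 390): Cash=286 Loans=1136 Payables=-395 Revenue=-1027

Answer: 286 1136 -395 -1027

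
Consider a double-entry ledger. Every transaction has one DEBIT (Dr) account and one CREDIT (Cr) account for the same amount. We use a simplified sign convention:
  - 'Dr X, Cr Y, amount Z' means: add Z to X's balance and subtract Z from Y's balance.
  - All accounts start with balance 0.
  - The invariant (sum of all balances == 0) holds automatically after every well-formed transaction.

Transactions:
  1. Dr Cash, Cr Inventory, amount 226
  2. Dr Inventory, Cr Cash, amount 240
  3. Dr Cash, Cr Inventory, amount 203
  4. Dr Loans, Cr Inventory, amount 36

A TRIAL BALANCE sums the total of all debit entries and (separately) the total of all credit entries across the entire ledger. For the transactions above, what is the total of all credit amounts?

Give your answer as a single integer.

Answer: 705

Derivation:
Txn 1: credit+=226
Txn 2: credit+=240
Txn 3: credit+=203
Txn 4: credit+=36
Total credits = 705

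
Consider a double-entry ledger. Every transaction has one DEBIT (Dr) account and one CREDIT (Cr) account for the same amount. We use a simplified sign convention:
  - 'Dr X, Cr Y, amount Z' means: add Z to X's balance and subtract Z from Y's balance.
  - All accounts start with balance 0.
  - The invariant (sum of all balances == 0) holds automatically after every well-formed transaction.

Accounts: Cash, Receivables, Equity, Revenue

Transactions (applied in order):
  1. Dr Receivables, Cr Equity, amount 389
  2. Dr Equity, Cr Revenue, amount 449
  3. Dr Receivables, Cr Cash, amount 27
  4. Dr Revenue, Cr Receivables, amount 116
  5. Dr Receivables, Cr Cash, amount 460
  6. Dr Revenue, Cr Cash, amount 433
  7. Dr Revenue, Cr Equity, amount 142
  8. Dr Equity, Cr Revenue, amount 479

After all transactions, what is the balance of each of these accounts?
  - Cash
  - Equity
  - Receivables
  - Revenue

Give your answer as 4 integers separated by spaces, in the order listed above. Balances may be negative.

Answer: -920 397 760 -237

Derivation:
After txn 1 (Dr Receivables, Cr Equity, amount 389): Equity=-389 Receivables=389
After txn 2 (Dr Equity, Cr Revenue, amount 449): Equity=60 Receivables=389 Revenue=-449
After txn 3 (Dr Receivables, Cr Cash, amount 27): Cash=-27 Equity=60 Receivables=416 Revenue=-449
After txn 4 (Dr Revenue, Cr Receivables, amount 116): Cash=-27 Equity=60 Receivables=300 Revenue=-333
After txn 5 (Dr Receivables, Cr Cash, amount 460): Cash=-487 Equity=60 Receivables=760 Revenue=-333
After txn 6 (Dr Revenue, Cr Cash, amount 433): Cash=-920 Equity=60 Receivables=760 Revenue=100
After txn 7 (Dr Revenue, Cr Equity, amount 142): Cash=-920 Equity=-82 Receivables=760 Revenue=242
After txn 8 (Dr Equity, Cr Revenue, amount 479): Cash=-920 Equity=397 Receivables=760 Revenue=-237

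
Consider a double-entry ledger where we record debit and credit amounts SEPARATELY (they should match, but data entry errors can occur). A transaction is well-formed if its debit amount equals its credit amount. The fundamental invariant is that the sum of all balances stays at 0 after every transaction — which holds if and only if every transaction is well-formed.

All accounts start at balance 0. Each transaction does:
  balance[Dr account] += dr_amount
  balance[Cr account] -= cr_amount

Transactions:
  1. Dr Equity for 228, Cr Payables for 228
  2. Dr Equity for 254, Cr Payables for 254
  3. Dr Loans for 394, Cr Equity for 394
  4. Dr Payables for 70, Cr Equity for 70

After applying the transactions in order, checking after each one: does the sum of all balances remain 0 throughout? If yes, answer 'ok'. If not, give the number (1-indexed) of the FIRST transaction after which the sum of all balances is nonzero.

Answer: ok

Derivation:
After txn 1: dr=228 cr=228 sum_balances=0
After txn 2: dr=254 cr=254 sum_balances=0
After txn 3: dr=394 cr=394 sum_balances=0
After txn 4: dr=70 cr=70 sum_balances=0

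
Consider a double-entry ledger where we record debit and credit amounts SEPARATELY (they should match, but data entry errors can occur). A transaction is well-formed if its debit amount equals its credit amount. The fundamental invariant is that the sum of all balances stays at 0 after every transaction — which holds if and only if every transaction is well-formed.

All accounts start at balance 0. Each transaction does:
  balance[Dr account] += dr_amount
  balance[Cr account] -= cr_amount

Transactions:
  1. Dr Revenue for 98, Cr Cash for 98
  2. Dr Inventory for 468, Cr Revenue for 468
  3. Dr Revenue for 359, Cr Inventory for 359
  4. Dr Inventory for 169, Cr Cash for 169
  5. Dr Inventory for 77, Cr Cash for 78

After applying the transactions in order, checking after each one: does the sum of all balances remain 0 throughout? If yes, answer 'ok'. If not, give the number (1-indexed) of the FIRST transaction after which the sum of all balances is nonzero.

After txn 1: dr=98 cr=98 sum_balances=0
After txn 2: dr=468 cr=468 sum_balances=0
After txn 3: dr=359 cr=359 sum_balances=0
After txn 4: dr=169 cr=169 sum_balances=0
After txn 5: dr=77 cr=78 sum_balances=-1

Answer: 5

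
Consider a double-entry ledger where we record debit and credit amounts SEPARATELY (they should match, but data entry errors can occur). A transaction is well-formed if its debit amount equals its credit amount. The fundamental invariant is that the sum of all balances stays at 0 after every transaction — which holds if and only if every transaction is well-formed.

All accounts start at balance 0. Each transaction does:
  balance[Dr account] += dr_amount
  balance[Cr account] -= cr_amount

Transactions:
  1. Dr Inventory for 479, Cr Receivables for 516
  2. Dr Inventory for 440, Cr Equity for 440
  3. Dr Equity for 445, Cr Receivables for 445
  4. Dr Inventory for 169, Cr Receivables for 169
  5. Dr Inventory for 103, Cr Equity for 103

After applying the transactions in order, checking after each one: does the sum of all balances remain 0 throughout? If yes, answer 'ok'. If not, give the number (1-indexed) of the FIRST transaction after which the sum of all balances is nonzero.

Answer: 1

Derivation:
After txn 1: dr=479 cr=516 sum_balances=-37
After txn 2: dr=440 cr=440 sum_balances=-37
After txn 3: dr=445 cr=445 sum_balances=-37
After txn 4: dr=169 cr=169 sum_balances=-37
After txn 5: dr=103 cr=103 sum_balances=-37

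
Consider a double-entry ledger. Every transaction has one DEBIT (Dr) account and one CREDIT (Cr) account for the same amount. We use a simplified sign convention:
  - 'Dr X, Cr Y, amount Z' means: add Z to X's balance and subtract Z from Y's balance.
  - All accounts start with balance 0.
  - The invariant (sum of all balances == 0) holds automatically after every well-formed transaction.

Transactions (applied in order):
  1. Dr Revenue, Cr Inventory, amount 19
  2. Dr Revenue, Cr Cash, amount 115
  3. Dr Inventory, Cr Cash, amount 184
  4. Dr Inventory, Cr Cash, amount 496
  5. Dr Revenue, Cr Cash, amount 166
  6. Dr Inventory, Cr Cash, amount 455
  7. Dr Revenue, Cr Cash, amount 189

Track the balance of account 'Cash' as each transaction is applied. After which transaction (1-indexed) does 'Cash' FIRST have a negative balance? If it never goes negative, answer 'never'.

After txn 1: Cash=0
After txn 2: Cash=-115

Answer: 2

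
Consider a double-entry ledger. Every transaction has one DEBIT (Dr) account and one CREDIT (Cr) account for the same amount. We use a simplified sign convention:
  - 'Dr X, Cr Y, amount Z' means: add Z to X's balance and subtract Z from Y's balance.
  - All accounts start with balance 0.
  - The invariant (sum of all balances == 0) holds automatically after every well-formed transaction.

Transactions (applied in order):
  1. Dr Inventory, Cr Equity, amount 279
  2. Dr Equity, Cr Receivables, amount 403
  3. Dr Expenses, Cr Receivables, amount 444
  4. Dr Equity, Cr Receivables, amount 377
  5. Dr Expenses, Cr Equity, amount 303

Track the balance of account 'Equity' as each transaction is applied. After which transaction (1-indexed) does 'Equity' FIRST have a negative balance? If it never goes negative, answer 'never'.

After txn 1: Equity=-279

Answer: 1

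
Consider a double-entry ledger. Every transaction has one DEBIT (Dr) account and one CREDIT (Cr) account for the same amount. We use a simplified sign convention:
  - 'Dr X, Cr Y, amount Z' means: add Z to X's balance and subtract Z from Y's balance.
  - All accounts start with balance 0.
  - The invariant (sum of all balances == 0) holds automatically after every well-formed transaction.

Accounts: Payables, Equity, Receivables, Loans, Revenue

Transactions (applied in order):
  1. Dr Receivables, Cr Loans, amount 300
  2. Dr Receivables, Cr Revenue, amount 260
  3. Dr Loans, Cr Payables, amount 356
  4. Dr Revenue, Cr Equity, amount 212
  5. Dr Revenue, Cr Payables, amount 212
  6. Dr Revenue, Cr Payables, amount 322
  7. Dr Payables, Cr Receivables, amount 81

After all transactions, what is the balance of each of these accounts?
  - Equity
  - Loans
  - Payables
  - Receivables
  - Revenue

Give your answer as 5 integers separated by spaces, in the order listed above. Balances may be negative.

After txn 1 (Dr Receivables, Cr Loans, amount 300): Loans=-300 Receivables=300
After txn 2 (Dr Receivables, Cr Revenue, amount 260): Loans=-300 Receivables=560 Revenue=-260
After txn 3 (Dr Loans, Cr Payables, amount 356): Loans=56 Payables=-356 Receivables=560 Revenue=-260
After txn 4 (Dr Revenue, Cr Equity, amount 212): Equity=-212 Loans=56 Payables=-356 Receivables=560 Revenue=-48
After txn 5 (Dr Revenue, Cr Payables, amount 212): Equity=-212 Loans=56 Payables=-568 Receivables=560 Revenue=164
After txn 6 (Dr Revenue, Cr Payables, amount 322): Equity=-212 Loans=56 Payables=-890 Receivables=560 Revenue=486
After txn 7 (Dr Payables, Cr Receivables, amount 81): Equity=-212 Loans=56 Payables=-809 Receivables=479 Revenue=486

Answer: -212 56 -809 479 486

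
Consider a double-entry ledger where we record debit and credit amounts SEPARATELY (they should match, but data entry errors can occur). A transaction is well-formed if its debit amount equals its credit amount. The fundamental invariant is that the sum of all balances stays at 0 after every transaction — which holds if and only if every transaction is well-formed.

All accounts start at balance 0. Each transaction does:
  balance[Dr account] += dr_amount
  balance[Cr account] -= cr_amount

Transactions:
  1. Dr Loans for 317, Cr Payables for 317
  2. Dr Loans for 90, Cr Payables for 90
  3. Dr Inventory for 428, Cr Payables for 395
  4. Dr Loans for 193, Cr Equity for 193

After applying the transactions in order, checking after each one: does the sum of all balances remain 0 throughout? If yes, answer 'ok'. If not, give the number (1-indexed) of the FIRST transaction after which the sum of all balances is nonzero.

Answer: 3

Derivation:
After txn 1: dr=317 cr=317 sum_balances=0
After txn 2: dr=90 cr=90 sum_balances=0
After txn 3: dr=428 cr=395 sum_balances=33
After txn 4: dr=193 cr=193 sum_balances=33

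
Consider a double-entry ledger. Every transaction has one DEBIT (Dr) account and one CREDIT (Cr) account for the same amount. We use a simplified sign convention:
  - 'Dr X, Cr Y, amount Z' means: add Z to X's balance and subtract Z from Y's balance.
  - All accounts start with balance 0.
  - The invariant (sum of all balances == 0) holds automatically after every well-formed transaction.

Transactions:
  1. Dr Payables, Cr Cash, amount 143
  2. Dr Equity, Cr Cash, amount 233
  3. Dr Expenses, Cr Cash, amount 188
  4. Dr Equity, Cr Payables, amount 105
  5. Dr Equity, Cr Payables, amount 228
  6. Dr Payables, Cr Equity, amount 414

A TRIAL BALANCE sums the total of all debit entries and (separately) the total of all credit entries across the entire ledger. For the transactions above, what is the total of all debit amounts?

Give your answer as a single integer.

Txn 1: debit+=143
Txn 2: debit+=233
Txn 3: debit+=188
Txn 4: debit+=105
Txn 5: debit+=228
Txn 6: debit+=414
Total debits = 1311

Answer: 1311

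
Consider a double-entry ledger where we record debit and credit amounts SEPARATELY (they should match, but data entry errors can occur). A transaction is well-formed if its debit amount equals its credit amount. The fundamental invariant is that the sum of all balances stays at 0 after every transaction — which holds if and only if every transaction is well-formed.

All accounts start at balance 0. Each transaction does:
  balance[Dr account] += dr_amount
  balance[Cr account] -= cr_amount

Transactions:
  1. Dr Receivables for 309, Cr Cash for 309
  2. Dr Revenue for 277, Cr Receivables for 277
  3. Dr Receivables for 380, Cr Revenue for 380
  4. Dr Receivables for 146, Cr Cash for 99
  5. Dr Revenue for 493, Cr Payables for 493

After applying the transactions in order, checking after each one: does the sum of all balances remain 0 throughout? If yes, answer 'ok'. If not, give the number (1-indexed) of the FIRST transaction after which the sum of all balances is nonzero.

After txn 1: dr=309 cr=309 sum_balances=0
After txn 2: dr=277 cr=277 sum_balances=0
After txn 3: dr=380 cr=380 sum_balances=0
After txn 4: dr=146 cr=99 sum_balances=47
After txn 5: dr=493 cr=493 sum_balances=47

Answer: 4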